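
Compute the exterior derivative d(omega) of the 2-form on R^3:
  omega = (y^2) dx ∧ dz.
d(omega) = (-2*y) dx ∧ dy ∧ dz

For a 2-form omega = sum_{i<j} g_{ij} dx_i ∧ dx_j, the exterior derivative is
  d(omega) = sum_{i<j} d(g_{ij}) ∧ dx_i ∧ dx_j = sum_{i<j, k} (∂g_{ij}/∂x_k) dx_k ∧ dx_i ∧ dx_j.
Expand each term, using dx_k ∧ dx_i ∧ dx_j = sgn(permutation) dx_{(a)} ∧ dx_{(b)} ∧ dx_{(c)} with (a < b < c) sorted:
  d(y^2) includes (∂/∂y)(y^2) dy = (2*y) dy, which multiplied by dx ∧ dz gives (-2*y) dx ∧ dy ∧ dz
Collecting like 3-forms: d(omega) = (-2*y) dx ∧ dy ∧ dz.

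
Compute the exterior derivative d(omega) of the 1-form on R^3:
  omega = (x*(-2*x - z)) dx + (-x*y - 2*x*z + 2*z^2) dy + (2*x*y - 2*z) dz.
d(omega) = (-y - 2*z) dx ∧ dy + (x + 2*y) dx ∧ dz + (4*x - 4*z) dy ∧ dz

For a 1-form omega = sum_i f_i dx_i, the exterior derivative is
  d(omega) = sum_{i < j} (∂f_j/∂x_i - ∂f_i/∂x_j) dx_i ∧ dx_j.
  coefficient of dx ∧ dy: ∂f_2/∂x - ∂f_1/∂y = ∂(-x*y - 2*x*z + 2*z^2)/∂x - ∂(x*(-2*x - z))/∂y = -y - 2*z
  coefficient of dx ∧ dz: ∂f_3/∂x - ∂f_1/∂z = ∂(2*x*y - 2*z)/∂x - ∂(x*(-2*x - z))/∂z = x + 2*y
  coefficient of dy ∧ dz: ∂f_3/∂y - ∂f_2/∂z = ∂(2*x*y - 2*z)/∂y - ∂(-x*y - 2*x*z + 2*z^2)/∂z = 4*x - 4*z
Assembling: d(omega) = (-y - 2*z) dx ∧ dy + (x + 2*y) dx ∧ dz + (4*x - 4*z) dy ∧ dz.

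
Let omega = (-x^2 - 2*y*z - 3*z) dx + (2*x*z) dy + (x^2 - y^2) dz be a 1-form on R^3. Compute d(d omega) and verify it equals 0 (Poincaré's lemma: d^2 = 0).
d(d omega) = 0

Step 1: d omega = sum_{i<j} (∂f_j/∂x_i - ∂f_i/∂x_j) dx_i ∧ dx_j:
  coeff of dx ∧ dy: 4*z
  coeff of dx ∧ dz: 2*x + 2*y + 3
  coeff of dy ∧ dz: -2*x - 2*y
Step 2: Apply d again to each 2-form coefficient. The only possible 3-form in R^3 is dx ∧ dy ∧ dz, with coefficient
  ∂(coeff of dy∧dz)/∂x - ∂(coeff of dx∧dz)/∂y + ∂(coeff of dx∧dy)/∂z
  = ∂/∂x (-2*x - 2*y) - ∂/∂y (2*x + 2*y + 3) + ∂/∂z (4*z).
Each of these terms simplifies to sums of mixed partials that cancel in pairs. The result is 0 (by equality of mixed partials for smooth functions — Schwarz / Clairaut).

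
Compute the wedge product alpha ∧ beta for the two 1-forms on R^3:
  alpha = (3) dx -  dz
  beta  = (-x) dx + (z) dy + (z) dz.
alpha ∧ beta = (3*z) dx ∧ dy + (-x + 3*z) dx ∧ dz + (z) dy ∧ dz

Distribute the wedge, using dx_i ∧ dx_j = -dx_j ∧ dx_i and dx_i ∧ dx_i = 0. For each pair (i, j) with i < j, the coefficient of dx_i ∧ dx_j in alpha ∧ beta is (alpha_i * beta_j - alpha_j * beta_i). Collecting: alpha ∧ beta = (3*z) dx ∧ dy + (-x + 3*z) dx ∧ dz + (z) dy ∧ dz.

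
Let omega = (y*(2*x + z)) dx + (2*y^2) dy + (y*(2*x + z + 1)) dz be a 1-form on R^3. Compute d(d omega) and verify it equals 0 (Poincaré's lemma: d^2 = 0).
d(d omega) = 0

Step 1: d omega = sum_{i<j} (∂f_j/∂x_i - ∂f_i/∂x_j) dx_i ∧ dx_j:
  coeff of dx ∧ dy: -2*x - z
  coeff of dx ∧ dz: y
  coeff of dy ∧ dz: 2*x + z + 1
Step 2: Apply d again to each 2-form coefficient. The only possible 3-form in R^3 is dx ∧ dy ∧ dz, with coefficient
  ∂(coeff of dy∧dz)/∂x - ∂(coeff of dx∧dz)/∂y + ∂(coeff of dx∧dy)/∂z
  = ∂/∂x (2*x + z + 1) - ∂/∂y (y) + ∂/∂z (-2*x - z).
Each of these terms simplifies to sums of mixed partials that cancel in pairs. The result is 0 (by equality of mixed partials for smooth functions — Schwarz / Clairaut).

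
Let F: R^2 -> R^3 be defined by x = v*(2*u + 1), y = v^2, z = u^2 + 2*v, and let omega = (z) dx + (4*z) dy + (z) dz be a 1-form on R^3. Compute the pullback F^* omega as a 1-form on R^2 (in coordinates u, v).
F^* omega = (2*u^3 + 2*u^2*v + 4*u*v + 4*v^2) du + (2*u^3 + 8*u^2*v + 3*u^2 + 4*u*v + 16*v^2 + 6*v) dv

Using F^*(f dg) = (f ∘ F) d(g ∘ F), substitute each coordinate x_i by F_i(u, v) in f_i, and replace dx_i by d F_i = (∂F_i/∂u) du + (∂F_i/∂v) dv.
  For the x component: f_1(F) = u^2 + 2*v; d F_1 = (2*v) du + (2*u + 1) dv
  For the y component: f_2(F) = 4*u^2 + 8*v; d F_2 = (0) du + (2*v) dv
  For the z component: f_3(F) = u^2 + 2*v; d F_3 = (2*u) du + (2) dv
Combining and collecting du, dv coefficients:
  coeff of du: 2*u^3 + 2*u^2*v + 4*u*v + 4*v^2
  coeff of dv: 2*u^3 + 8*u^2*v + 3*u^2 + 4*u*v + 16*v^2 + 6*v
F^* omega = (2*u^3 + 2*u^2*v + 4*u*v + 4*v^2) du + (2*u^3 + 8*u^2*v + 3*u^2 + 4*u*v + 16*v^2 + 6*v) dv.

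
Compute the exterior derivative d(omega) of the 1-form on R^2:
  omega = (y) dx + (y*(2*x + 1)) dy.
d(omega) = (2*y - 1) dx ∧ dy

For a 1-form omega = sum_i f_i dx_i, the exterior derivative is
  d(omega) = sum_{i < j} (∂f_j/∂x_i - ∂f_i/∂x_j) dx_i ∧ dx_j.
  coefficient of dx ∧ dy: ∂f_2/∂x - ∂f_1/∂y = ∂(y*(2*x + 1))/∂x - ∂(y)/∂y = 2*y - 1
Assembling: d(omega) = (2*y - 1) dx ∧ dy.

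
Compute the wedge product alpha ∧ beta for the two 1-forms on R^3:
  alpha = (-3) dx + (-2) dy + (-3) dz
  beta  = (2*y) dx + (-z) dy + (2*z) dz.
alpha ∧ beta = (4*y + 3*z) dx ∧ dy + (6*y - 6*z) dx ∧ dz + (-7*z) dy ∧ dz

Distribute the wedge, using dx_i ∧ dx_j = -dx_j ∧ dx_i and dx_i ∧ dx_i = 0. For each pair (i, j) with i < j, the coefficient of dx_i ∧ dx_j in alpha ∧ beta is (alpha_i * beta_j - alpha_j * beta_i). Collecting: alpha ∧ beta = (4*y + 3*z) dx ∧ dy + (6*y - 6*z) dx ∧ dz + (-7*z) dy ∧ dz.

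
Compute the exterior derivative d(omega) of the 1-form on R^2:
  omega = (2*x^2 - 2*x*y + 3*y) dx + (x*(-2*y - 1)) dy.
d(omega) = (2*x - 2*y - 4) dx ∧ dy

For a 1-form omega = sum_i f_i dx_i, the exterior derivative is
  d(omega) = sum_{i < j} (∂f_j/∂x_i - ∂f_i/∂x_j) dx_i ∧ dx_j.
  coefficient of dx ∧ dy: ∂f_2/∂x - ∂f_1/∂y = ∂(x*(-2*y - 1))/∂x - ∂(2*x^2 - 2*x*y + 3*y)/∂y = 2*x - 2*y - 4
Assembling: d(omega) = (2*x - 2*y - 4) dx ∧ dy.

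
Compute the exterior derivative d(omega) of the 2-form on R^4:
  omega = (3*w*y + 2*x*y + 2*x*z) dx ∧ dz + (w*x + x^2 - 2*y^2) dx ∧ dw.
d(omega) = (-3*w - 2*x) dx ∧ dy ∧ dz + (3*y) dx ∧ dz ∧ dw + (4*y) dx ∧ dy ∧ dw

For a 2-form omega = sum_{i<j} g_{ij} dx_i ∧ dx_j, the exterior derivative is
  d(omega) = sum_{i<j} d(g_{ij}) ∧ dx_i ∧ dx_j = sum_{i<j, k} (∂g_{ij}/∂x_k) dx_k ∧ dx_i ∧ dx_j.
Expand each term, using dx_k ∧ dx_i ∧ dx_j = sgn(permutation) dx_{(a)} ∧ dx_{(b)} ∧ dx_{(c)} with (a < b < c) sorted:
  d(3*w*y + 2*x*y + 2*x*z) includes (∂/∂y)(3*w*y + 2*x*y + 2*x*z) dy = (3*w + 2*x) dy, which multiplied by dx ∧ dz gives (-3*w - 2*x) dx ∧ dy ∧ dz
  d(3*w*y + 2*x*y + 2*x*z) includes (∂/∂w)(3*w*y + 2*x*y + 2*x*z) dw = (3*y) dw, which multiplied by dx ∧ dz gives (3*y) dx ∧ dz ∧ dw
  d(w*x + x^2 - 2*y^2) includes (∂/∂y)(w*x + x^2 - 2*y^2) dy = (-4*y) dy, which multiplied by dx ∧ dw gives (4*y) dx ∧ dy ∧ dw
Collecting like 3-forms: d(omega) = (-3*w - 2*x) dx ∧ dy ∧ dz + (3*y) dx ∧ dz ∧ dw + (4*y) dx ∧ dy ∧ dw.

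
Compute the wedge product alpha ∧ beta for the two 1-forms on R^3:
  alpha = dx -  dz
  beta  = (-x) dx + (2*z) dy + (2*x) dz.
alpha ∧ beta = (2*z) dx ∧ dy + (x) dx ∧ dz + (2*z) dy ∧ dz

Distribute the wedge, using dx_i ∧ dx_j = -dx_j ∧ dx_i and dx_i ∧ dx_i = 0. For each pair (i, j) with i < j, the coefficient of dx_i ∧ dx_j in alpha ∧ beta is (alpha_i * beta_j - alpha_j * beta_i). Collecting: alpha ∧ beta = (2*z) dx ∧ dy + (x) dx ∧ dz + (2*z) dy ∧ dz.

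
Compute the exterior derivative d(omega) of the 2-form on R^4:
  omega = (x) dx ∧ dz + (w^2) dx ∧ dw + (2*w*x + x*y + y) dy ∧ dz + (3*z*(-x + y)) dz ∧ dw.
d(omega) = (2*w + y) dx ∧ dy ∧ dz + (2*x + 3*z) dy ∧ dz ∧ dw + (-3*z) dx ∧ dz ∧ dw

For a 2-form omega = sum_{i<j} g_{ij} dx_i ∧ dx_j, the exterior derivative is
  d(omega) = sum_{i<j} d(g_{ij}) ∧ dx_i ∧ dx_j = sum_{i<j, k} (∂g_{ij}/∂x_k) dx_k ∧ dx_i ∧ dx_j.
Expand each term, using dx_k ∧ dx_i ∧ dx_j = sgn(permutation) dx_{(a)} ∧ dx_{(b)} ∧ dx_{(c)} with (a < b < c) sorted:
  d(2*w*x + x*y + y) includes (∂/∂x)(2*w*x + x*y + y) dx = (2*w + y) dx, which multiplied by dy ∧ dz gives (2*w + y) dx ∧ dy ∧ dz
  d(2*w*x + x*y + y) includes (∂/∂w)(2*w*x + x*y + y) dw = (2*x) dw, which multiplied by dy ∧ dz gives (2*x) dy ∧ dz ∧ dw
  d(3*z*(-x + y)) includes (∂/∂x)(3*z*(-x + y)) dx = (-3*z) dx, which multiplied by dz ∧ dw gives (-3*z) dx ∧ dz ∧ dw
  d(3*z*(-x + y)) includes (∂/∂y)(3*z*(-x + y)) dy = (3*z) dy, which multiplied by dz ∧ dw gives (3*z) dy ∧ dz ∧ dw
Collecting like 3-forms: d(omega) = (2*w + y) dx ∧ dy ∧ dz + (2*x + 3*z) dy ∧ dz ∧ dw + (-3*z) dx ∧ dz ∧ dw.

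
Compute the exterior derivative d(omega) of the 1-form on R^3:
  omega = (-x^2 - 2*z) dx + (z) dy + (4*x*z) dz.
d(omega) = (4*z + 2) dx ∧ dz + (-1) dy ∧ dz

For a 1-form omega = sum_i f_i dx_i, the exterior derivative is
  d(omega) = sum_{i < j} (∂f_j/∂x_i - ∂f_i/∂x_j) dx_i ∧ dx_j.
  coefficient of dx ∧ dz: ∂f_3/∂x - ∂f_1/∂z = ∂(4*x*z)/∂x - ∂(-x^2 - 2*z)/∂z = 4*z + 2
  coefficient of dy ∧ dz: ∂f_3/∂y - ∂f_2/∂z = ∂(4*x*z)/∂y - ∂(z)/∂z = -1
Assembling: d(omega) = (4*z + 2) dx ∧ dz + (-1) dy ∧ dz.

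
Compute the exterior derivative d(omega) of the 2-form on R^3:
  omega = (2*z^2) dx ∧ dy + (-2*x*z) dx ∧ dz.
d(omega) = (4*z) dx ∧ dy ∧ dz

For a 2-form omega = sum_{i<j} g_{ij} dx_i ∧ dx_j, the exterior derivative is
  d(omega) = sum_{i<j} d(g_{ij}) ∧ dx_i ∧ dx_j = sum_{i<j, k} (∂g_{ij}/∂x_k) dx_k ∧ dx_i ∧ dx_j.
Expand each term, using dx_k ∧ dx_i ∧ dx_j = sgn(permutation) dx_{(a)} ∧ dx_{(b)} ∧ dx_{(c)} with (a < b < c) sorted:
  d(2*z^2) includes (∂/∂z)(2*z^2) dz = (4*z) dz, which multiplied by dx ∧ dy gives (4*z) dx ∧ dy ∧ dz
Collecting like 3-forms: d(omega) = (4*z) dx ∧ dy ∧ dz.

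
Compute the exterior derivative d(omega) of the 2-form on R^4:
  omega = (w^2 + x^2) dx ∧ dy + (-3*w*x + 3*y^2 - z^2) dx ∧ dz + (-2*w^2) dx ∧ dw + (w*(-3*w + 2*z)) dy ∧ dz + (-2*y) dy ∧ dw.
d(omega) = (2*w) dx ∧ dy ∧ dw + (-6*y) dx ∧ dy ∧ dz + (-3*x) dx ∧ dz ∧ dw + (-6*w + 2*z) dy ∧ dz ∧ dw

For a 2-form omega = sum_{i<j} g_{ij} dx_i ∧ dx_j, the exterior derivative is
  d(omega) = sum_{i<j} d(g_{ij}) ∧ dx_i ∧ dx_j = sum_{i<j, k} (∂g_{ij}/∂x_k) dx_k ∧ dx_i ∧ dx_j.
Expand each term, using dx_k ∧ dx_i ∧ dx_j = sgn(permutation) dx_{(a)} ∧ dx_{(b)} ∧ dx_{(c)} with (a < b < c) sorted:
  d(w^2 + x^2) includes (∂/∂w)(w^2 + x^2) dw = (2*w) dw, which multiplied by dx ∧ dy gives (2*w) dx ∧ dy ∧ dw
  d(-3*w*x + 3*y^2 - z^2) includes (∂/∂y)(-3*w*x + 3*y^2 - z^2) dy = (6*y) dy, which multiplied by dx ∧ dz gives (-6*y) dx ∧ dy ∧ dz
  d(-3*w*x + 3*y^2 - z^2) includes (∂/∂w)(-3*w*x + 3*y^2 - z^2) dw = (-3*x) dw, which multiplied by dx ∧ dz gives (-3*x) dx ∧ dz ∧ dw
  d(w*(-3*w + 2*z)) includes (∂/∂w)(w*(-3*w + 2*z)) dw = (-6*w + 2*z) dw, which multiplied by dy ∧ dz gives (-6*w + 2*z) dy ∧ dz ∧ dw
Collecting like 3-forms: d(omega) = (2*w) dx ∧ dy ∧ dw + (-6*y) dx ∧ dy ∧ dz + (-3*x) dx ∧ dz ∧ dw + (-6*w + 2*z) dy ∧ dz ∧ dw.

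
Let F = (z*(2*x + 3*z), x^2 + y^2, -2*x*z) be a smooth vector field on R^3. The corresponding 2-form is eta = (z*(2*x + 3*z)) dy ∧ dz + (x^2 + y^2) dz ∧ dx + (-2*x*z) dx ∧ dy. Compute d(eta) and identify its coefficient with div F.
d(eta) = (-2*x + 2*y + 2*z) dx ∧ dy ∧ dz; div F = -2*x + 2*y + 2*z

For a 2-form in R^3 of the form above, applying d gives a 3-form with coefficient ∂P/∂x + ∂Q/∂y + ∂R/∂z:
  ∂P/∂x = 2*z
  ∂Q/∂y = 2*y
  ∂R/∂z = -2*x
Sum = -2*x + 2*y + 2*z, which is exactly div F.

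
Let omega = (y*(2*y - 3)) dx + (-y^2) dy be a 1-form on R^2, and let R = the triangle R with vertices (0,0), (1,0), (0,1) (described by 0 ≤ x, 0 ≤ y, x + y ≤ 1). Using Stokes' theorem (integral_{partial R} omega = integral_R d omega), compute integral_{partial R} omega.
integral_(partial R) omega = 5/6

Stokes: integral_partial_R omega = integral_R d omega with d omega = (∂Q/∂x - ∂P/∂y) dx ∧ dy.
  ∂Q/∂x = 0
  ∂P/∂y = 4*y - 3
  integrand = ∂Q/∂x - ∂P/∂y = 3 - 4*y.
Integrating over R: integral_0^1 integral_0^{1-x} (3 - 4*y) dy dx = 5/6.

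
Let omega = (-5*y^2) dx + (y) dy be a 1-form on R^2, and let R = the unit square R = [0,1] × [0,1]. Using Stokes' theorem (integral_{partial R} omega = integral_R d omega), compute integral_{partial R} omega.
integral_(partial R) omega = 5

Stokes: integral_partial_R omega = integral_R d omega with d omega = (∂Q/∂x - ∂P/∂y) dx ∧ dy.
  ∂Q/∂x = 0
  ∂P/∂y = -10*y
  integrand = ∂Q/∂x - ∂P/∂y = 10*y.
Integrating over R: integral_0^1 integral_0^1 (10*y) dx dy = 5.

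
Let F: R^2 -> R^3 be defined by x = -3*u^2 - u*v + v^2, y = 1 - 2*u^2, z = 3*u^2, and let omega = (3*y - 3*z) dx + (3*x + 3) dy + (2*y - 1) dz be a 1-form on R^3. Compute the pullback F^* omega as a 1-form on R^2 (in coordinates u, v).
F^* omega = (102*u^3 + 27*u^2*v - 12*u*v^2 - 24*u - 3*v) du + (15*u^3 - 30*u^2*v - 3*u + 6*v) dv

Using F^*(f dg) = (f ∘ F) d(g ∘ F), substitute each coordinate x_i by F_i(u, v) in f_i, and replace dx_i by d F_i = (∂F_i/∂u) du + (∂F_i/∂v) dv.
  For the x component: f_1(F) = 3 - 15*u^2; d F_1 = (-6*u - v) du + (-u + 2*v) dv
  For the y component: f_2(F) = -9*u^2 - 3*u*v + 3*v^2 + 3; d F_2 = (-4*u) du + (0) dv
  For the z component: f_3(F) = 1 - 4*u^2; d F_3 = (6*u) du + (0) dv
Combining and collecting du, dv coefficients:
  coeff of du: 102*u^3 + 27*u^2*v - 12*u*v^2 - 24*u - 3*v
  coeff of dv: 15*u^3 - 30*u^2*v - 3*u + 6*v
F^* omega = (102*u^3 + 27*u^2*v - 12*u*v^2 - 24*u - 3*v) du + (15*u^3 - 30*u^2*v - 3*u + 6*v) dv.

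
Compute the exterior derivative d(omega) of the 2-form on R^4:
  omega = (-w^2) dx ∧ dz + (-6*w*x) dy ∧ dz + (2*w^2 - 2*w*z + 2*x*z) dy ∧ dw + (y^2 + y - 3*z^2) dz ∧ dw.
d(omega) = (-2*w) dx ∧ dz ∧ dw + (-6*w) dx ∧ dy ∧ dz + (2*w - 8*x + 2*y + 1) dy ∧ dz ∧ dw + (2*z) dx ∧ dy ∧ dw

For a 2-form omega = sum_{i<j} g_{ij} dx_i ∧ dx_j, the exterior derivative is
  d(omega) = sum_{i<j} d(g_{ij}) ∧ dx_i ∧ dx_j = sum_{i<j, k} (∂g_{ij}/∂x_k) dx_k ∧ dx_i ∧ dx_j.
Expand each term, using dx_k ∧ dx_i ∧ dx_j = sgn(permutation) dx_{(a)} ∧ dx_{(b)} ∧ dx_{(c)} with (a < b < c) sorted:
  d(-w^2) includes (∂/∂w)(-w^2) dw = (-2*w) dw, which multiplied by dx ∧ dz gives (-2*w) dx ∧ dz ∧ dw
  d(-6*w*x) includes (∂/∂x)(-6*w*x) dx = (-6*w) dx, which multiplied by dy ∧ dz gives (-6*w) dx ∧ dy ∧ dz
  d(-6*w*x) includes (∂/∂w)(-6*w*x) dw = (-6*x) dw, which multiplied by dy ∧ dz gives (-6*x) dy ∧ dz ∧ dw
  d(2*w^2 - 2*w*z + 2*x*z) includes (∂/∂x)(2*w^2 - 2*w*z + 2*x*z) dx = (2*z) dx, which multiplied by dy ∧ dw gives (2*z) dx ∧ dy ∧ dw
  d(2*w^2 - 2*w*z + 2*x*z) includes (∂/∂z)(2*w^2 - 2*w*z + 2*x*z) dz = (-2*w + 2*x) dz, which multiplied by dy ∧ dw gives (2*w - 2*x) dy ∧ dz ∧ dw
  d(y^2 + y - 3*z^2) includes (∂/∂y)(y^2 + y - 3*z^2) dy = (2*y + 1) dy, which multiplied by dz ∧ dw gives (2*y + 1) dy ∧ dz ∧ dw
Collecting like 3-forms: d(omega) = (-2*w) dx ∧ dz ∧ dw + (-6*w) dx ∧ dy ∧ dz + (2*w - 8*x + 2*y + 1) dy ∧ dz ∧ dw + (2*z) dx ∧ dy ∧ dw.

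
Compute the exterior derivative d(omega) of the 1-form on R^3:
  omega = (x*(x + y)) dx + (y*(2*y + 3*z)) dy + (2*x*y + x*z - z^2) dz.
d(omega) = (-x) dx ∧ dy + (2*y + z) dx ∧ dz + (2*x - 3*y) dy ∧ dz

For a 1-form omega = sum_i f_i dx_i, the exterior derivative is
  d(omega) = sum_{i < j} (∂f_j/∂x_i - ∂f_i/∂x_j) dx_i ∧ dx_j.
  coefficient of dx ∧ dy: ∂f_2/∂x - ∂f_1/∂y = ∂(y*(2*y + 3*z))/∂x - ∂(x*(x + y))/∂y = -x
  coefficient of dx ∧ dz: ∂f_3/∂x - ∂f_1/∂z = ∂(2*x*y + x*z - z^2)/∂x - ∂(x*(x + y))/∂z = 2*y + z
  coefficient of dy ∧ dz: ∂f_3/∂y - ∂f_2/∂z = ∂(2*x*y + x*z - z^2)/∂y - ∂(y*(2*y + 3*z))/∂z = 2*x - 3*y
Assembling: d(omega) = (-x) dx ∧ dy + (2*y + z) dx ∧ dz + (2*x - 3*y) dy ∧ dz.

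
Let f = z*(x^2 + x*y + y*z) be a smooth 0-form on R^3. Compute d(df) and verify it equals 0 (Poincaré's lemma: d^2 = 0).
d(df) = 0

Step 1: df = sum_i (∂f/∂x_i) dx_i = (z*(2*x + y)) dx + (z*(x + z)) dy + (x^2 + x*y + 2*y*z) dz.
Step 2: Apply d again. Using the 1-form formula, the coefficient of dx ∧ dy in d(df) is ∂^2 f/∂x ∂y - ∂^2 f/∂y ∂x = (z) - (z) = 0 (equality of mixed partials for smooth f).
Similarly for dx ∧ dz and dy ∧ dz — all coefficients vanish. So d(df) = 0.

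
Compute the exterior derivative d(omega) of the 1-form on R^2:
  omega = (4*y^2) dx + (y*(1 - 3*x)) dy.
d(omega) = (-11*y) dx ∧ dy

For a 1-form omega = sum_i f_i dx_i, the exterior derivative is
  d(omega) = sum_{i < j} (∂f_j/∂x_i - ∂f_i/∂x_j) dx_i ∧ dx_j.
  coefficient of dx ∧ dy: ∂f_2/∂x - ∂f_1/∂y = ∂(y*(1 - 3*x))/∂x - ∂(4*y^2)/∂y = -11*y
Assembling: d(omega) = (-11*y) dx ∧ dy.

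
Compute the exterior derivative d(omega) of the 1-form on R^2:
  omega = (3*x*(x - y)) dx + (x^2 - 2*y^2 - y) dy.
d(omega) = (5*x) dx ∧ dy

For a 1-form omega = sum_i f_i dx_i, the exterior derivative is
  d(omega) = sum_{i < j} (∂f_j/∂x_i - ∂f_i/∂x_j) dx_i ∧ dx_j.
  coefficient of dx ∧ dy: ∂f_2/∂x - ∂f_1/∂y = ∂(x^2 - 2*y^2 - y)/∂x - ∂(3*x*(x - y))/∂y = 5*x
Assembling: d(omega) = (5*x) dx ∧ dy.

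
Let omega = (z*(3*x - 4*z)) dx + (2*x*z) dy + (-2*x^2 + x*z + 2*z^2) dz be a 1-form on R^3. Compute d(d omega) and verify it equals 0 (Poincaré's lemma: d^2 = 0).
d(d omega) = 0

Step 1: d omega = sum_{i<j} (∂f_j/∂x_i - ∂f_i/∂x_j) dx_i ∧ dx_j:
  coeff of dx ∧ dy: 2*z
  coeff of dx ∧ dz: -7*x + 9*z
  coeff of dy ∧ dz: -2*x
Step 2: Apply d again to each 2-form coefficient. The only possible 3-form in R^3 is dx ∧ dy ∧ dz, with coefficient
  ∂(coeff of dy∧dz)/∂x - ∂(coeff of dx∧dz)/∂y + ∂(coeff of dx∧dy)/∂z
  = ∂/∂x (-2*x) - ∂/∂y (-7*x + 9*z) + ∂/∂z (2*z).
Each of these terms simplifies to sums of mixed partials that cancel in pairs. The result is 0 (by equality of mixed partials for smooth functions — Schwarz / Clairaut).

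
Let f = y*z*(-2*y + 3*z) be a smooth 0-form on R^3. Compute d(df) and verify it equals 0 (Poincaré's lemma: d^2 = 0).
d(df) = 0

Step 1: df = sum_i (∂f/∂x_i) dx_i = (0) dx + (z*(-4*y + 3*z)) dy + (2*y*(-y + 3*z)) dz.
Step 2: Apply d again. Using the 1-form formula, the coefficient of dx ∧ dy in d(df) is ∂^2 f/∂x ∂y - ∂^2 f/∂y ∂x = (0) - (0) = 0 (equality of mixed partials for smooth f).
Similarly for dx ∧ dz and dy ∧ dz — all coefficients vanish. So d(df) = 0.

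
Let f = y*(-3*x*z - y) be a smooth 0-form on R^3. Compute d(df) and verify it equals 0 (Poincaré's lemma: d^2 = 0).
d(df) = 0

Step 1: df = sum_i (∂f/∂x_i) dx_i = (-3*y*z) dx + (-3*x*z - 2*y) dy + (-3*x*y) dz.
Step 2: Apply d again. Using the 1-form formula, the coefficient of dx ∧ dy in d(df) is ∂^2 f/∂x ∂y - ∂^2 f/∂y ∂x = (-3*z) - (-3*z) = 0 (equality of mixed partials for smooth f).
Similarly for dx ∧ dz and dy ∧ dz — all coefficients vanish. So d(df) = 0.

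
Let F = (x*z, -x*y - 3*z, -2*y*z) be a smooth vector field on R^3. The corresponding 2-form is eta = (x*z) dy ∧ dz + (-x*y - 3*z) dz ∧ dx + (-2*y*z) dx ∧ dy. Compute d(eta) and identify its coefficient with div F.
d(eta) = (-x - 2*y + z) dx ∧ dy ∧ dz; div F = -x - 2*y + z

For a 2-form in R^3 of the form above, applying d gives a 3-form with coefficient ∂P/∂x + ∂Q/∂y + ∂R/∂z:
  ∂P/∂x = z
  ∂Q/∂y = -x
  ∂R/∂z = -2*y
Sum = -x - 2*y + z, which is exactly div F.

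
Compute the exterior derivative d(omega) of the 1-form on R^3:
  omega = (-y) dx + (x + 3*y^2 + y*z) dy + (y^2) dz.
d(omega) = (2) dx ∧ dy + (y) dy ∧ dz

For a 1-form omega = sum_i f_i dx_i, the exterior derivative is
  d(omega) = sum_{i < j} (∂f_j/∂x_i - ∂f_i/∂x_j) dx_i ∧ dx_j.
  coefficient of dx ∧ dy: ∂f_2/∂x - ∂f_1/∂y = ∂(x + 3*y^2 + y*z)/∂x - ∂(-y)/∂y = 2
  coefficient of dy ∧ dz: ∂f_3/∂y - ∂f_2/∂z = ∂(y^2)/∂y - ∂(x + 3*y^2 + y*z)/∂z = y
Assembling: d(omega) = (2) dx ∧ dy + (y) dy ∧ dz.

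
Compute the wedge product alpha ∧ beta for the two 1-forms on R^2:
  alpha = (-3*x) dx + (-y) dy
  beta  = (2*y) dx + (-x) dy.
alpha ∧ beta = (3*x^2 + 2*y^2) dx ∧ dy

Distribute the wedge, using dx_i ∧ dx_j = -dx_j ∧ dx_i and dx_i ∧ dx_i = 0. For each pair (i, j) with i < j, the coefficient of dx_i ∧ dx_j in alpha ∧ beta is (alpha_i * beta_j - alpha_j * beta_i). Collecting: alpha ∧ beta = (3*x^2 + 2*y^2) dx ∧ dy.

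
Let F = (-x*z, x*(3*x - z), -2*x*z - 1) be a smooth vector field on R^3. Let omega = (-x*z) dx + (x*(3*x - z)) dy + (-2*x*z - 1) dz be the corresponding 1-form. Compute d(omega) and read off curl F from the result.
d(omega) = (x) dy ∧ dz + (-x + 2*z) dz ∧ dx + (6*x - z) dx ∧ dy; curl F = (x, -x + 2*z, 6*x - z)

d omega = sum_{i<j} (∂f_j/∂x_i - ∂f_i/∂x_j) dx_i ∧ dx_j. Under the identification (dy ∧ dz, dz ∧ dx, dx ∧ dy) ↔ (e_x, e_y, e_z), the coefficients are exactly the components of curl F. Compute:
  ∂R/∂y - ∂Q/∂z = (0) - (-x) = x
  ∂P/∂z - ∂R/∂x = (-x) - (-2*z) = -x + 2*z
  ∂Q/∂x - ∂P/∂y = (6*x - z) - (0) = 6*x - z.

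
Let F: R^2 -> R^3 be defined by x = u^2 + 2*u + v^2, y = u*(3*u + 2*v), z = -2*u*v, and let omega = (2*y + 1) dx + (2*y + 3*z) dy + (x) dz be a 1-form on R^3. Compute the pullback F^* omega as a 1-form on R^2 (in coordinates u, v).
F^* omega = (48*u^3 + 6*u^2*v + 12*u^2 - 4*u*v^2 + 4*u*v + 2*u - 2*v^3 + 2) du + (10*u^3 + 8*u^2*v - 4*u^2 + 6*u*v^2 + 2*v) dv

Using F^*(f dg) = (f ∘ F) d(g ∘ F), substitute each coordinate x_i by F_i(u, v) in f_i, and replace dx_i by d F_i = (∂F_i/∂u) du + (∂F_i/∂v) dv.
  For the x component: f_1(F) = 6*u^2 + 4*u*v + 1; d F_1 = (2*u + 2) du + (2*v) dv
  For the y component: f_2(F) = 2*u*(3*u - v); d F_2 = (6*u + 2*v) du + (2*u) dv
  For the z component: f_3(F) = u^2 + 2*u + v^2; d F_3 = (-2*v) du + (-2*u) dv
Combining and collecting du, dv coefficients:
  coeff of du: 48*u^3 + 6*u^2*v + 12*u^2 - 4*u*v^2 + 4*u*v + 2*u - 2*v^3 + 2
  coeff of dv: 10*u^3 + 8*u^2*v - 4*u^2 + 6*u*v^2 + 2*v
F^* omega = (48*u^3 + 6*u^2*v + 12*u^2 - 4*u*v^2 + 4*u*v + 2*u - 2*v^3 + 2) du + (10*u^3 + 8*u^2*v - 4*u^2 + 6*u*v^2 + 2*v) dv.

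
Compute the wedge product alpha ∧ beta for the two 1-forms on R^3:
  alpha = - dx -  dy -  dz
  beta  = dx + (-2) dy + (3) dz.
alpha ∧ beta = (3) dx ∧ dy + (-2) dx ∧ dz + (-5) dy ∧ dz

Distribute the wedge, using dx_i ∧ dx_j = -dx_j ∧ dx_i and dx_i ∧ dx_i = 0. For each pair (i, j) with i < j, the coefficient of dx_i ∧ dx_j in alpha ∧ beta is (alpha_i * beta_j - alpha_j * beta_i). Collecting: alpha ∧ beta = (3) dx ∧ dy + (-2) dx ∧ dz + (-5) dy ∧ dz.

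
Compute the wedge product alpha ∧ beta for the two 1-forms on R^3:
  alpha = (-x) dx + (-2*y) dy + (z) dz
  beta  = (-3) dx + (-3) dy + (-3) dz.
alpha ∧ beta = (3*x - 6*y) dx ∧ dy + (3*x + 3*z) dx ∧ dz + (6*y + 3*z) dy ∧ dz

Distribute the wedge, using dx_i ∧ dx_j = -dx_j ∧ dx_i and dx_i ∧ dx_i = 0. For each pair (i, j) with i < j, the coefficient of dx_i ∧ dx_j in alpha ∧ beta is (alpha_i * beta_j - alpha_j * beta_i). Collecting: alpha ∧ beta = (3*x - 6*y) dx ∧ dy + (3*x + 3*z) dx ∧ dz + (6*y + 3*z) dy ∧ dz.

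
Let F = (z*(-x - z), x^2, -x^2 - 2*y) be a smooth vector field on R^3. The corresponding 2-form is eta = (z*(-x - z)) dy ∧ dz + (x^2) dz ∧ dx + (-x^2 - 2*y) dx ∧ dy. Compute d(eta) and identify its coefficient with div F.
d(eta) = (-z) dx ∧ dy ∧ dz; div F = -z

For a 2-form in R^3 of the form above, applying d gives a 3-form with coefficient ∂P/∂x + ∂Q/∂y + ∂R/∂z:
  ∂P/∂x = -z
  ∂Q/∂y = 0
  ∂R/∂z = 0
Sum = -z, which is exactly div F.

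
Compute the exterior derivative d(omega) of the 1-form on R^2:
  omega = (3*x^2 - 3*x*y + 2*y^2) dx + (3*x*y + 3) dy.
d(omega) = (3*x - y) dx ∧ dy

For a 1-form omega = sum_i f_i dx_i, the exterior derivative is
  d(omega) = sum_{i < j} (∂f_j/∂x_i - ∂f_i/∂x_j) dx_i ∧ dx_j.
  coefficient of dx ∧ dy: ∂f_2/∂x - ∂f_1/∂y = ∂(3*x*y + 3)/∂x - ∂(3*x^2 - 3*x*y + 2*y^2)/∂y = 3*x - y
Assembling: d(omega) = (3*x - y) dx ∧ dy.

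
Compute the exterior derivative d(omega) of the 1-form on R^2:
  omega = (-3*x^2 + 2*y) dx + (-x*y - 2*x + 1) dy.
d(omega) = (-y - 4) dx ∧ dy

For a 1-form omega = sum_i f_i dx_i, the exterior derivative is
  d(omega) = sum_{i < j} (∂f_j/∂x_i - ∂f_i/∂x_j) dx_i ∧ dx_j.
  coefficient of dx ∧ dy: ∂f_2/∂x - ∂f_1/∂y = ∂(-x*y - 2*x + 1)/∂x - ∂(-3*x^2 + 2*y)/∂y = -y - 4
Assembling: d(omega) = (-y - 4) dx ∧ dy.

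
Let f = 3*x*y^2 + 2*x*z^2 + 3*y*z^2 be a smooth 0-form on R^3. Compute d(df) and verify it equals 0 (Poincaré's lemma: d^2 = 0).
d(df) = 0

Step 1: df = sum_i (∂f/∂x_i) dx_i = (3*y^2 + 2*z^2) dx + (6*x*y + 3*z^2) dy + (2*z*(2*x + 3*y)) dz.
Step 2: Apply d again. Using the 1-form formula, the coefficient of dx ∧ dy in d(df) is ∂^2 f/∂x ∂y - ∂^2 f/∂y ∂x = (6*y) - (6*y) = 0 (equality of mixed partials for smooth f).
Similarly for dx ∧ dz and dy ∧ dz — all coefficients vanish. So d(df) = 0.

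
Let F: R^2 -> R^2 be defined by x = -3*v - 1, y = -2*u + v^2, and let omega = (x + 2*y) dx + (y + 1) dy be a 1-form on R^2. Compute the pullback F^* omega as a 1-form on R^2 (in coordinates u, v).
F^* omega = (4*u - 2*v^2 - 2) du + (-4*u*v + 12*u + 2*v^3 - 6*v^2 + 11*v + 3) dv

Using F^*(f dg) = (f ∘ F) d(g ∘ F), substitute each coordinate x_i by F_i(u, v) in f_i, and replace dx_i by d F_i = (∂F_i/∂u) du + (∂F_i/∂v) dv.
  For the x component: f_1(F) = -4*u + 2*v^2 - 3*v - 1; d F_1 = (0) du + (-3) dv
  For the y component: f_2(F) = -2*u + v^2 + 1; d F_2 = (-2) du + (2*v) dv
Combining and collecting du, dv coefficients:
  coeff of du: 4*u - 2*v^2 - 2
  coeff of dv: -4*u*v + 12*u + 2*v^3 - 6*v^2 + 11*v + 3
F^* omega = (4*u - 2*v^2 - 2) du + (-4*u*v + 12*u + 2*v^3 - 6*v^2 + 11*v + 3) dv.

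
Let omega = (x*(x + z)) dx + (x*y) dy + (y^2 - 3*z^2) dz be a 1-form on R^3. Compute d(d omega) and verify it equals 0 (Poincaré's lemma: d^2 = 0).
d(d omega) = 0

Step 1: d omega = sum_{i<j} (∂f_j/∂x_i - ∂f_i/∂x_j) dx_i ∧ dx_j:
  coeff of dx ∧ dy: y
  coeff of dx ∧ dz: -x
  coeff of dy ∧ dz: 2*y
Step 2: Apply d again to each 2-form coefficient. The only possible 3-form in R^3 is dx ∧ dy ∧ dz, with coefficient
  ∂(coeff of dy∧dz)/∂x - ∂(coeff of dx∧dz)/∂y + ∂(coeff of dx∧dy)/∂z
  = ∂/∂x (2*y) - ∂/∂y (-x) + ∂/∂z (y).
Each of these terms simplifies to sums of mixed partials that cancel in pairs. The result is 0 (by equality of mixed partials for smooth functions — Schwarz / Clairaut).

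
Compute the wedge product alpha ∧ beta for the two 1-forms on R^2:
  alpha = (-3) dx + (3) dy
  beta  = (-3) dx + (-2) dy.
alpha ∧ beta = (15) dx ∧ dy

Distribute the wedge, using dx_i ∧ dx_j = -dx_j ∧ dx_i and dx_i ∧ dx_i = 0. For each pair (i, j) with i < j, the coefficient of dx_i ∧ dx_j in alpha ∧ beta is (alpha_i * beta_j - alpha_j * beta_i). Collecting: alpha ∧ beta = (15) dx ∧ dy.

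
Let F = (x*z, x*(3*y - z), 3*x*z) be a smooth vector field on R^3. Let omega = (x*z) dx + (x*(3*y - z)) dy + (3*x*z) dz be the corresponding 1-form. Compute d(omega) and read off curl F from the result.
d(omega) = (x) dy ∧ dz + (x - 3*z) dz ∧ dx + (3*y - z) dx ∧ dy; curl F = (x, x - 3*z, 3*y - z)

d omega = sum_{i<j} (∂f_j/∂x_i - ∂f_i/∂x_j) dx_i ∧ dx_j. Under the identification (dy ∧ dz, dz ∧ dx, dx ∧ dy) ↔ (e_x, e_y, e_z), the coefficients are exactly the components of curl F. Compute:
  ∂R/∂y - ∂Q/∂z = (0) - (-x) = x
  ∂P/∂z - ∂R/∂x = (x) - (3*z) = x - 3*z
  ∂Q/∂x - ∂P/∂y = (3*y - z) - (0) = 3*y - z.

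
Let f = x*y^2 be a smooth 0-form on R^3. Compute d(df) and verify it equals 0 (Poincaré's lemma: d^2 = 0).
d(df) = 0

Step 1: df = sum_i (∂f/∂x_i) dx_i = (y^2) dx + (2*x*y) dy + (0) dz.
Step 2: Apply d again. Using the 1-form formula, the coefficient of dx ∧ dy in d(df) is ∂^2 f/∂x ∂y - ∂^2 f/∂y ∂x = (2*y) - (2*y) = 0 (equality of mixed partials for smooth f).
Similarly for dx ∧ dz and dy ∧ dz — all coefficients vanish. So d(df) = 0.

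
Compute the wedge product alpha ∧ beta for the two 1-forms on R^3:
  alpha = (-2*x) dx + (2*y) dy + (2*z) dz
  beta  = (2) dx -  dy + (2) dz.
alpha ∧ beta = (2*x - 4*y) dx ∧ dy + (-4*x - 4*z) dx ∧ dz + (4*y + 2*z) dy ∧ dz

Distribute the wedge, using dx_i ∧ dx_j = -dx_j ∧ dx_i and dx_i ∧ dx_i = 0. For each pair (i, j) with i < j, the coefficient of dx_i ∧ dx_j in alpha ∧ beta is (alpha_i * beta_j - alpha_j * beta_i). Collecting: alpha ∧ beta = (2*x - 4*y) dx ∧ dy + (-4*x - 4*z) dx ∧ dz + (4*y + 2*z) dy ∧ dz.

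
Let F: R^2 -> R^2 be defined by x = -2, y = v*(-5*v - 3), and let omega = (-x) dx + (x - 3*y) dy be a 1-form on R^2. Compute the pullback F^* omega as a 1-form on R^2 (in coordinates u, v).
F^* omega = (-150*v^3 - 135*v^2 - 7*v + 6) dv

Using F^*(f dg) = (f ∘ F) d(g ∘ F), substitute each coordinate x_i by F_i(u, v) in f_i, and replace dx_i by d F_i = (∂F_i/∂u) du + (∂F_i/∂v) dv.
  For the x component: f_1(F) = 2; d F_1 = (0) du + (0) dv
  For the y component: f_2(F) = 15*v^2 + 9*v - 2; d F_2 = (0) du + (-10*v - 3) dv
Combining and collecting du, dv coefficients:
  coeff of du: 0
  coeff of dv: -150*v^3 - 135*v^2 - 7*v + 6
F^* omega = (-150*v^3 - 135*v^2 - 7*v + 6) dv.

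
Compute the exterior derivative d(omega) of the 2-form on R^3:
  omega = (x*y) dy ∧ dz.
d(omega) = (y) dx ∧ dy ∧ dz

For a 2-form omega = sum_{i<j} g_{ij} dx_i ∧ dx_j, the exterior derivative is
  d(omega) = sum_{i<j} d(g_{ij}) ∧ dx_i ∧ dx_j = sum_{i<j, k} (∂g_{ij}/∂x_k) dx_k ∧ dx_i ∧ dx_j.
Expand each term, using dx_k ∧ dx_i ∧ dx_j = sgn(permutation) dx_{(a)} ∧ dx_{(b)} ∧ dx_{(c)} with (a < b < c) sorted:
  d(x*y) includes (∂/∂x)(x*y) dx = (y) dx, which multiplied by dy ∧ dz gives (y) dx ∧ dy ∧ dz
Collecting like 3-forms: d(omega) = (y) dx ∧ dy ∧ dz.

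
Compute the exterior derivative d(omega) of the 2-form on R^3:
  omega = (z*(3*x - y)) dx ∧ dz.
d(omega) = (z) dx ∧ dy ∧ dz

For a 2-form omega = sum_{i<j} g_{ij} dx_i ∧ dx_j, the exterior derivative is
  d(omega) = sum_{i<j} d(g_{ij}) ∧ dx_i ∧ dx_j = sum_{i<j, k} (∂g_{ij}/∂x_k) dx_k ∧ dx_i ∧ dx_j.
Expand each term, using dx_k ∧ dx_i ∧ dx_j = sgn(permutation) dx_{(a)} ∧ dx_{(b)} ∧ dx_{(c)} with (a < b < c) sorted:
  d(z*(3*x - y)) includes (∂/∂y)(z*(3*x - y)) dy = (-z) dy, which multiplied by dx ∧ dz gives (z) dx ∧ dy ∧ dz
Collecting like 3-forms: d(omega) = (z) dx ∧ dy ∧ dz.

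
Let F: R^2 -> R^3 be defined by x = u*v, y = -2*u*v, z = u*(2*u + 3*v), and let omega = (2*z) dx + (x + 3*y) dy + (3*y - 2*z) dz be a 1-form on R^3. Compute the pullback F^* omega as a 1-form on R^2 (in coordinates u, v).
F^* omega = (4*u*(-4*u^2 - 14*u*v - 5*v^2)) du + (u^2*(-8*u - 20*v)) dv

Using F^*(f dg) = (f ∘ F) d(g ∘ F), substitute each coordinate x_i by F_i(u, v) in f_i, and replace dx_i by d F_i = (∂F_i/∂u) du + (∂F_i/∂v) dv.
  For the x component: f_1(F) = 2*u*(2*u + 3*v); d F_1 = (v) du + (u) dv
  For the y component: f_2(F) = -5*u*v; d F_2 = (-2*v) du + (-2*u) dv
  For the z component: f_3(F) = 4*u*(-u - 3*v); d F_3 = (4*u + 3*v) du + (3*u) dv
Combining and collecting du, dv coefficients:
  coeff of du: 4*u*(-4*u^2 - 14*u*v - 5*v^2)
  coeff of dv: u^2*(-8*u - 20*v)
F^* omega = (4*u*(-4*u^2 - 14*u*v - 5*v^2)) du + (u^2*(-8*u - 20*v)) dv.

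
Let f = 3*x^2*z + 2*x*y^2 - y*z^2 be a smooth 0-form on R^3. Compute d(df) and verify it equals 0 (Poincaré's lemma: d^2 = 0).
d(df) = 0

Step 1: df = sum_i (∂f/∂x_i) dx_i = (6*x*z + 2*y^2) dx + (4*x*y - z^2) dy + (3*x^2 - 2*y*z) dz.
Step 2: Apply d again. Using the 1-form formula, the coefficient of dx ∧ dy in d(df) is ∂^2 f/∂x ∂y - ∂^2 f/∂y ∂x = (4*y) - (4*y) = 0 (equality of mixed partials for smooth f).
Similarly for dx ∧ dz and dy ∧ dz — all coefficients vanish. So d(df) = 0.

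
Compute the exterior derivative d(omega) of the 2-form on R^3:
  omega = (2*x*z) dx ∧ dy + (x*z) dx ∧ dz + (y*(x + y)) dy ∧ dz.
d(omega) = (2*x + y) dx ∧ dy ∧ dz

For a 2-form omega = sum_{i<j} g_{ij} dx_i ∧ dx_j, the exterior derivative is
  d(omega) = sum_{i<j} d(g_{ij}) ∧ dx_i ∧ dx_j = sum_{i<j, k} (∂g_{ij}/∂x_k) dx_k ∧ dx_i ∧ dx_j.
Expand each term, using dx_k ∧ dx_i ∧ dx_j = sgn(permutation) dx_{(a)} ∧ dx_{(b)} ∧ dx_{(c)} with (a < b < c) sorted:
  d(2*x*z) includes (∂/∂z)(2*x*z) dz = (2*x) dz, which multiplied by dx ∧ dy gives (2*x) dx ∧ dy ∧ dz
  d(y*(x + y)) includes (∂/∂x)(y*(x + y)) dx = (y) dx, which multiplied by dy ∧ dz gives (y) dx ∧ dy ∧ dz
Collecting like 3-forms: d(omega) = (2*x + y) dx ∧ dy ∧ dz.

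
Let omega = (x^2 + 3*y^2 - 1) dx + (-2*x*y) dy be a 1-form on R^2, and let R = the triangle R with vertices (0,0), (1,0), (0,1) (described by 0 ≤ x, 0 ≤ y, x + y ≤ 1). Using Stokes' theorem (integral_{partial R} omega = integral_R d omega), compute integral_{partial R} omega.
integral_(partial R) omega = -4/3

Stokes: integral_partial_R omega = integral_R d omega with d omega = (∂Q/∂x - ∂P/∂y) dx ∧ dy.
  ∂Q/∂x = -2*y
  ∂P/∂y = 6*y
  integrand = ∂Q/∂x - ∂P/∂y = -8*y.
Integrating over R: integral_0^1 integral_0^{1-x} (-8*y) dy dx = -4/3.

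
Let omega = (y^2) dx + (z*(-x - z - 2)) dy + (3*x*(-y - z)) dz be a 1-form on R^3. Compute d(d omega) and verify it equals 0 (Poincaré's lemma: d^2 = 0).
d(d omega) = 0

Step 1: d omega = sum_{i<j} (∂f_j/∂x_i - ∂f_i/∂x_j) dx_i ∧ dx_j:
  coeff of dx ∧ dy: -2*y - z
  coeff of dx ∧ dz: -3*y - 3*z
  coeff of dy ∧ dz: -2*x + 2*z + 2
Step 2: Apply d again to each 2-form coefficient. The only possible 3-form in R^3 is dx ∧ dy ∧ dz, with coefficient
  ∂(coeff of dy∧dz)/∂x - ∂(coeff of dx∧dz)/∂y + ∂(coeff of dx∧dy)/∂z
  = ∂/∂x (-2*x + 2*z + 2) - ∂/∂y (-3*y - 3*z) + ∂/∂z (-2*y - z).
Each of these terms simplifies to sums of mixed partials that cancel in pairs. The result is 0 (by equality of mixed partials for smooth functions — Schwarz / Clairaut).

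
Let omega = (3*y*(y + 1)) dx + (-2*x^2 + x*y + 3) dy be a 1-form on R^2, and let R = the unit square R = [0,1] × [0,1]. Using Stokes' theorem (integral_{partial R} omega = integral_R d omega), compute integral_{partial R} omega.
integral_(partial R) omega = -15/2

Stokes: integral_partial_R omega = integral_R d omega with d omega = (∂Q/∂x - ∂P/∂y) dx ∧ dy.
  ∂Q/∂x = -4*x + y
  ∂P/∂y = 6*y + 3
  integrand = ∂Q/∂x - ∂P/∂y = -4*x - 5*y - 3.
Integrating over R: integral_0^1 integral_0^1 (-4*x - 5*y - 3) dx dy = -15/2.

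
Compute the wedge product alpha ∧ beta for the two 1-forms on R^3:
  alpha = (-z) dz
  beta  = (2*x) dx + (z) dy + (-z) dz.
alpha ∧ beta = (2*x*z) dx ∧ dz + (z^2) dy ∧ dz

Distribute the wedge, using dx_i ∧ dx_j = -dx_j ∧ dx_i and dx_i ∧ dx_i = 0. For each pair (i, j) with i < j, the coefficient of dx_i ∧ dx_j in alpha ∧ beta is (alpha_i * beta_j - alpha_j * beta_i). Collecting: alpha ∧ beta = (2*x*z) dx ∧ dz + (z^2) dy ∧ dz.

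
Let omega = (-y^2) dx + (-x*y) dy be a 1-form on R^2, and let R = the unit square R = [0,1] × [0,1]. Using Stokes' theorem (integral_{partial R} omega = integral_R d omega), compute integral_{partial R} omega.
integral_(partial R) omega = 1/2

Stokes: integral_partial_R omega = integral_R d omega with d omega = (∂Q/∂x - ∂P/∂y) dx ∧ dy.
  ∂Q/∂x = -y
  ∂P/∂y = -2*y
  integrand = ∂Q/∂x - ∂P/∂y = y.
Integrating over R: integral_0^1 integral_0^1 (y) dx dy = 1/2.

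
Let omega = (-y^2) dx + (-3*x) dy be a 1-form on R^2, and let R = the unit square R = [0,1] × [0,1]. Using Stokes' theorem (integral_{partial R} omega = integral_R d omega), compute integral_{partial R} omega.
integral_(partial R) omega = -2

Stokes: integral_partial_R omega = integral_R d omega with d omega = (∂Q/∂x - ∂P/∂y) dx ∧ dy.
  ∂Q/∂x = -3
  ∂P/∂y = -2*y
  integrand = ∂Q/∂x - ∂P/∂y = 2*y - 3.
Integrating over R: integral_0^1 integral_0^1 (2*y - 3) dx dy = -2.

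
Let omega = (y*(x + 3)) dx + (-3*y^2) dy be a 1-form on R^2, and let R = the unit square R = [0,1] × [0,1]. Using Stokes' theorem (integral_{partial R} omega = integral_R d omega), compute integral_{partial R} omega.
integral_(partial R) omega = -7/2

Stokes: integral_partial_R omega = integral_R d omega with d omega = (∂Q/∂x - ∂P/∂y) dx ∧ dy.
  ∂Q/∂x = 0
  ∂P/∂y = x + 3
  integrand = ∂Q/∂x - ∂P/∂y = -x - 3.
Integrating over R: integral_0^1 integral_0^1 (-x - 3) dx dy = -7/2.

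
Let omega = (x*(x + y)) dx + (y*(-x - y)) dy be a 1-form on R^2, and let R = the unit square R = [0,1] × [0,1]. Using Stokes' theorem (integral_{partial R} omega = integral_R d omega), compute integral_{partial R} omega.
integral_(partial R) omega = -1

Stokes: integral_partial_R omega = integral_R d omega with d omega = (∂Q/∂x - ∂P/∂y) dx ∧ dy.
  ∂Q/∂x = -y
  ∂P/∂y = x
  integrand = ∂Q/∂x - ∂P/∂y = -x - y.
Integrating over R: integral_0^1 integral_0^1 (-x - y) dx dy = -1.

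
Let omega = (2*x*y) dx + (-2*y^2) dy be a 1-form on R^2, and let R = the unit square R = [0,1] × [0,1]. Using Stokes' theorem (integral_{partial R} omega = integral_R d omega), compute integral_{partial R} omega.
integral_(partial R) omega = -1

Stokes: integral_partial_R omega = integral_R d omega with d omega = (∂Q/∂x - ∂P/∂y) dx ∧ dy.
  ∂Q/∂x = 0
  ∂P/∂y = 2*x
  integrand = ∂Q/∂x - ∂P/∂y = -2*x.
Integrating over R: integral_0^1 integral_0^1 (-2*x) dx dy = -1.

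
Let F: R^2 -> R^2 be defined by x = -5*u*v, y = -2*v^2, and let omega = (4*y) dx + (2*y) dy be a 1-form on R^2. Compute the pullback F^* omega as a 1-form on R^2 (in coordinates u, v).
F^* omega = (40*v^3) du + (v^2*(40*u + 16*v)) dv

Using F^*(f dg) = (f ∘ F) d(g ∘ F), substitute each coordinate x_i by F_i(u, v) in f_i, and replace dx_i by d F_i = (∂F_i/∂u) du + (∂F_i/∂v) dv.
  For the x component: f_1(F) = -8*v^2; d F_1 = (-5*v) du + (-5*u) dv
  For the y component: f_2(F) = -4*v^2; d F_2 = (0) du + (-4*v) dv
Combining and collecting du, dv coefficients:
  coeff of du: 40*v^3
  coeff of dv: v^2*(40*u + 16*v)
F^* omega = (40*v^3) du + (v^2*(40*u + 16*v)) dv.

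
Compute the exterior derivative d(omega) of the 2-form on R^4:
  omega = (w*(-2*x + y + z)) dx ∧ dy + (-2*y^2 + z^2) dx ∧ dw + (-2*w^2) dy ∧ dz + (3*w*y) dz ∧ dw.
d(omega) = (w) dx ∧ dy ∧ dz + (-2*x + 5*y + z) dx ∧ dy ∧ dw + (-2*z) dx ∧ dz ∧ dw + (-w) dy ∧ dz ∧ dw

For a 2-form omega = sum_{i<j} g_{ij} dx_i ∧ dx_j, the exterior derivative is
  d(omega) = sum_{i<j} d(g_{ij}) ∧ dx_i ∧ dx_j = sum_{i<j, k} (∂g_{ij}/∂x_k) dx_k ∧ dx_i ∧ dx_j.
Expand each term, using dx_k ∧ dx_i ∧ dx_j = sgn(permutation) dx_{(a)} ∧ dx_{(b)} ∧ dx_{(c)} with (a < b < c) sorted:
  d(w*(-2*x + y + z)) includes (∂/∂z)(w*(-2*x + y + z)) dz = (w) dz, which multiplied by dx ∧ dy gives (w) dx ∧ dy ∧ dz
  d(w*(-2*x + y + z)) includes (∂/∂w)(w*(-2*x + y + z)) dw = (-2*x + y + z) dw, which multiplied by dx ∧ dy gives (-2*x + y + z) dx ∧ dy ∧ dw
  d(-2*y^2 + z^2) includes (∂/∂y)(-2*y^2 + z^2) dy = (-4*y) dy, which multiplied by dx ∧ dw gives (4*y) dx ∧ dy ∧ dw
  d(-2*y^2 + z^2) includes (∂/∂z)(-2*y^2 + z^2) dz = (2*z) dz, which multiplied by dx ∧ dw gives (-2*z) dx ∧ dz ∧ dw
  d(-2*w^2) includes (∂/∂w)(-2*w^2) dw = (-4*w) dw, which multiplied by dy ∧ dz gives (-4*w) dy ∧ dz ∧ dw
  d(3*w*y) includes (∂/∂y)(3*w*y) dy = (3*w) dy, which multiplied by dz ∧ dw gives (3*w) dy ∧ dz ∧ dw
Collecting like 3-forms: d(omega) = (w) dx ∧ dy ∧ dz + (-2*x + 5*y + z) dx ∧ dy ∧ dw + (-2*z) dx ∧ dz ∧ dw + (-w) dy ∧ dz ∧ dw.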